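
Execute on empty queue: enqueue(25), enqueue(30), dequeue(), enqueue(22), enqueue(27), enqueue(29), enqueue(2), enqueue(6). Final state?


enqueue(25) -> [25]
enqueue(30) -> [25, 30]
dequeue() returns 25 -> [30]
enqueue(22) -> [30, 22]
enqueue(27) -> [30, 22, 27]
enqueue(29) -> [30, 22, 27, 29]
enqueue(2) -> [30, 22, 27, 29, 2]
enqueue(6) -> [30, 22, 27, 29, 2, 6]
Final queue (front to back): [30, 22, 27, 29, 2, 6]


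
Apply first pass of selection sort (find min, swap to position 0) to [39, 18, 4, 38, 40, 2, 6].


After one pass: [2, 18, 4, 38, 40, 39, 6]


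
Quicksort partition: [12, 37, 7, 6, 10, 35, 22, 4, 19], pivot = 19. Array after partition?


Elements <= 19 go left of pivot.
Result: [12, 7, 6, 10, 4, 19, 22, 37, 35], pivot at index 5


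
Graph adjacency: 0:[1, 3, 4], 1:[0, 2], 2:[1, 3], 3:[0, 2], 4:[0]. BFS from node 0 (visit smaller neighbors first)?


BFS queue: start with [0]
Visit order: [0, 1, 3, 4, 2]


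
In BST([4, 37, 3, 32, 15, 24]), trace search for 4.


BST root = 4
Search for 4: compare at each node
Path: [4]


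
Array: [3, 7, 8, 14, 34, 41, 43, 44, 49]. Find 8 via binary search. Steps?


Search for 8:
[0,8] mid=4 arr[4]=34
[0,3] mid=1 arr[1]=7
[2,3] mid=2 arr[2]=8
Total: 3 comparisons


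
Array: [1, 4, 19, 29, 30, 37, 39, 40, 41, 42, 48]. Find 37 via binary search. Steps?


Search for 37:
[0,10] mid=5 arr[5]=37
Total: 1 comparisons


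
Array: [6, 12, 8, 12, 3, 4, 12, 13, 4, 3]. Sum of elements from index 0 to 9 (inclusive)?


Prefix sums: [0, 6, 18, 26, 38, 41, 45, 57, 70, 74, 77]
Sum[0..9] = prefix[10] - prefix[0] = 77 - 0 = 77


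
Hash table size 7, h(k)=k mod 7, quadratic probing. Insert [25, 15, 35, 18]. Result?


Insertions: 25->slot 4; 15->slot 1; 35->slot 0; 18->slot 5
Table: [35, 15, None, None, 25, 18, None]


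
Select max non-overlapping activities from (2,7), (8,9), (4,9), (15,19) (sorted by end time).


Greedy: pick earliest-ending, then skip overlaps.
Selected (3 activities): [(2, 7), (8, 9), (15, 19)]


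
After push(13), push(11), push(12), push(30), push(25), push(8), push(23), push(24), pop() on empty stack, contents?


push(13) -> [13]
push(11) -> [13, 11]
push(12) -> [13, 11, 12]
push(30) -> [13, 11, 12, 30]
push(25) -> [13, 11, 12, 30, 25]
push(8) -> [13, 11, 12, 30, 25, 8]
push(23) -> [13, 11, 12, 30, 25, 8, 23]
push(24) -> [13, 11, 12, 30, 25, 8, 23, 24]
pop() returns 24 -> [13, 11, 12, 30, 25, 8, 23]
Final stack (bottom to top): [13, 11, 12, 30, 25, 8, 23]


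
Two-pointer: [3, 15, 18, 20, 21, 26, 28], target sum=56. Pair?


Two pointers: lo=0, hi=6
No pair sums to 56


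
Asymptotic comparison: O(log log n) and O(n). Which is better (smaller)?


double-logarithmic grows slower than linear
O(log log n) is asymptotically smaller; O(n) grows faster


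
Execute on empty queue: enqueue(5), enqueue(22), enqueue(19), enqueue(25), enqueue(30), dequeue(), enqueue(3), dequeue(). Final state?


enqueue(5) -> [5]
enqueue(22) -> [5, 22]
enqueue(19) -> [5, 22, 19]
enqueue(25) -> [5, 22, 19, 25]
enqueue(30) -> [5, 22, 19, 25, 30]
dequeue() returns 5 -> [22, 19, 25, 30]
enqueue(3) -> [22, 19, 25, 30, 3]
dequeue() returns 22 -> [19, 25, 30, 3]
Final queue (front to back): [19, 25, 30, 3]


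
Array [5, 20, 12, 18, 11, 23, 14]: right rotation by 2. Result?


Right rotate by 2: [23, 14, 5, 20, 12, 18, 11]


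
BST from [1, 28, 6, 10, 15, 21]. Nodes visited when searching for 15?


BST root = 1
Search for 15: compare at each node
Path: [1, 28, 6, 10, 15]


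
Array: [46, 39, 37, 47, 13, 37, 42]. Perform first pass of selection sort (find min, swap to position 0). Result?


After one pass: [13, 39, 37, 47, 46, 37, 42]


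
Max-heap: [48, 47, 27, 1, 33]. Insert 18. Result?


Append 18: [48, 47, 27, 1, 33, 18]
Bubble up: no swaps needed
Result: [48, 47, 27, 1, 33, 18]


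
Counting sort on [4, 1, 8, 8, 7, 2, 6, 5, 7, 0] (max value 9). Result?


Count array: [1, 1, 1, 0, 1, 1, 1, 2, 2, 0]
Reconstruct: [0, 1, 2, 4, 5, 6, 7, 7, 8, 8]


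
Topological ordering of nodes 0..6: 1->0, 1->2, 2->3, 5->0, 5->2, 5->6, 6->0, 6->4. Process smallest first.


Kahn's algorithm, process smallest node first
Order: [1, 5, 2, 3, 6, 0, 4]


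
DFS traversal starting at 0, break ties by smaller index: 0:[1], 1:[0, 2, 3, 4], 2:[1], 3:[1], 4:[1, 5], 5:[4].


DFS stack-based: start with [0]
Visit order: [0, 1, 2, 3, 4, 5]


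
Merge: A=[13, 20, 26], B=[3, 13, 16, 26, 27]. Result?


Compare heads, take smaller each step.
Merged: [3, 13, 13, 16, 20, 26, 26, 27]


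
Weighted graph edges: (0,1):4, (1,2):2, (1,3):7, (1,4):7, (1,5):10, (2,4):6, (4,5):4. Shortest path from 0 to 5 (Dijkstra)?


Dijkstra from 0:
Distances: {0: 0, 1: 4, 2: 6, 3: 11, 4: 11, 5: 14}
Shortest distance to 5 = 14, path = [0, 1, 5]


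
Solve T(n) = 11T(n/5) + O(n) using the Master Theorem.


a=11, b=5, c=1. log_5(11)=1.490 > c=1. Case 1: O(n^log_b(a)) = O(n^1.490)
Complexity: O(n^1.490)


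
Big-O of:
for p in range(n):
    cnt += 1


Per nesting level: O(n) = O(n)
Complexity: O(n)


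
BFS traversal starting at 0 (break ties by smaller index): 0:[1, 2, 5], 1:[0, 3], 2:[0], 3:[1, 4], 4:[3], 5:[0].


BFS queue: start with [0]
Visit order: [0, 1, 2, 5, 3, 4]


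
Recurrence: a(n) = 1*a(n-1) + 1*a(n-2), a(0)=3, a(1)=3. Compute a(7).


Build bottom-up:
...a(5)=24, a(6)=39, a(7)=1*39+1*24=63


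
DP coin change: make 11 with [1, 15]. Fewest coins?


dp[0]=0; dp[i]=1+min(dp[i-c] for c in coins)
...dp[6]=6, dp[7]=7, dp[8]=8, dp[9]=9, dp[10]=10, dp[11]=11
Minimum coins for 11 = 11


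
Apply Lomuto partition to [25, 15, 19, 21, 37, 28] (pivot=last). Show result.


Elements <= 28 go left of pivot.
Result: [25, 15, 19, 21, 28, 37], pivot at index 4


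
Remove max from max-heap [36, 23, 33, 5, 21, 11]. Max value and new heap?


Max = 36
Replace root with last, heapify down
Resulting heap: [33, 23, 11, 5, 21]


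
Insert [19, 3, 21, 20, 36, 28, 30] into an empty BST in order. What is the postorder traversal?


Root = 19; build tree by BST insertion.
Postorder traversal: [3, 20, 30, 28, 36, 21, 19]


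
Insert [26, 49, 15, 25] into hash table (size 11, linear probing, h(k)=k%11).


Insertions: 26->slot 4; 49->slot 5; 15->slot 6; 25->slot 3
Table: [None, None, None, 25, 26, 49, 15, None, None, None, None]


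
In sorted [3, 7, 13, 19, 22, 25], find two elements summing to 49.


Two pointers: lo=0, hi=5
No pair sums to 49


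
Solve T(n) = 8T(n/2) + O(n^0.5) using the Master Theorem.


a=8, b=2, c=0.5. log_2(8)=3 > c=0.5. Case 1: O(n^log_b(a)) = O(n^3)
Complexity: O(n^3)


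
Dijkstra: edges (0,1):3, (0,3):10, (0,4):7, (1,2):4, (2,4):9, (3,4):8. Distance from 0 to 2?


Dijkstra from 0:
Distances: {0: 0, 1: 3, 2: 7, 3: 10, 4: 7}
Shortest distance to 2 = 7, path = [0, 1, 2]


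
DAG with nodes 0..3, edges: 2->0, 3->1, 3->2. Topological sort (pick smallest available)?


Kahn's algorithm, process smallest node first
Order: [3, 1, 2, 0]


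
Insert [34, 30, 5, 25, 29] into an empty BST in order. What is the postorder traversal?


Root = 34; build tree by BST insertion.
Postorder traversal: [29, 25, 5, 30, 34]


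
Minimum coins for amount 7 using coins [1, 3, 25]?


dp[0]=0; dp[i]=1+min(dp[i-c] for c in coins)
...dp[2]=2, dp[3]=1, dp[4]=2, dp[5]=3, dp[6]=2, dp[7]=3
Minimum coins for 7 = 3


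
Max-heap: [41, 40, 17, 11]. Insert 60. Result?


Append 60: [41, 40, 17, 11, 60]
Bubble up: swap idx 4(60) with idx 1(40); swap idx 1(60) with idx 0(41)
Result: [60, 41, 17, 11, 40]


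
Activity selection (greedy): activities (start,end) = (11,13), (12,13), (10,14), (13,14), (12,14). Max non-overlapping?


Greedy: pick earliest-ending, then skip overlaps.
Selected (2 activities): [(11, 13), (13, 14)]


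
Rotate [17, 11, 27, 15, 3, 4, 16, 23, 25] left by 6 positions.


Left rotate by 6: [16, 23, 25, 17, 11, 27, 15, 3, 4]


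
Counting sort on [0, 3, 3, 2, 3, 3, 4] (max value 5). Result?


Count array: [1, 0, 1, 4, 1, 0]
Reconstruct: [0, 2, 3, 3, 3, 3, 4]


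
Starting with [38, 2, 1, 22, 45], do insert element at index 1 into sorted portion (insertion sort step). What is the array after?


After one pass: [2, 38, 1, 22, 45]


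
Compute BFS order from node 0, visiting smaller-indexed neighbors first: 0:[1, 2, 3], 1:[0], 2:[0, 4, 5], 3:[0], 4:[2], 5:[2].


BFS queue: start with [0]
Visit order: [0, 1, 2, 3, 4, 5]


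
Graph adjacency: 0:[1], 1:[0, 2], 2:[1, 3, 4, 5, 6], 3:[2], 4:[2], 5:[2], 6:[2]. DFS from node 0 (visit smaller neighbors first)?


DFS stack-based: start with [0]
Visit order: [0, 1, 2, 3, 4, 5, 6]


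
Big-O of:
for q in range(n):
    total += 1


Per nesting level: O(n) = O(n)
Complexity: O(n)


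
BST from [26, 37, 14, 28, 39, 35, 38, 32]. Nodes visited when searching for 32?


BST root = 26
Search for 32: compare at each node
Path: [26, 37, 28, 35, 32]


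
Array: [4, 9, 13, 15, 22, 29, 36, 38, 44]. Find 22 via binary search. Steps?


Search for 22:
[0,8] mid=4 arr[4]=22
Total: 1 comparisons


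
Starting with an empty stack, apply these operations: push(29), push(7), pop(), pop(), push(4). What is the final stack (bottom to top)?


push(29) -> [29]
push(7) -> [29, 7]
pop() returns 7 -> [29]
pop() returns 29 -> []
push(4) -> [4]
Final stack (bottom to top): [4]


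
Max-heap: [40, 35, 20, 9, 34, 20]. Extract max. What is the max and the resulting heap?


Max = 40
Replace root with last, heapify down
Resulting heap: [35, 34, 20, 9, 20]


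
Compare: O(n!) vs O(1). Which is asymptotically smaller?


constant grows slower than factorial
O(1) is asymptotically smaller; O(n!) grows faster


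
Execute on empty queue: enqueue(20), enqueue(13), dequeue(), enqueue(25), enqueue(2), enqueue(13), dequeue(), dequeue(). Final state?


enqueue(20) -> [20]
enqueue(13) -> [20, 13]
dequeue() returns 20 -> [13]
enqueue(25) -> [13, 25]
enqueue(2) -> [13, 25, 2]
enqueue(13) -> [13, 25, 2, 13]
dequeue() returns 13 -> [25, 2, 13]
dequeue() returns 25 -> [2, 13]
Final queue (front to back): [2, 13]


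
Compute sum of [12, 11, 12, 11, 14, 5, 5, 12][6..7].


Prefix sums: [0, 12, 23, 35, 46, 60, 65, 70, 82]
Sum[6..7] = prefix[8] - prefix[6] = 82 - 65 = 17


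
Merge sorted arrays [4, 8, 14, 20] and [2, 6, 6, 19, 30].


Compare heads, take smaller each step.
Merged: [2, 4, 6, 6, 8, 14, 19, 20, 30]


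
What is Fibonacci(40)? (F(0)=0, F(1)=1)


F(n)=F(n-1)+F(n-2)
...F(38)=39088169, F(39)=63245986, F(40)=102334155


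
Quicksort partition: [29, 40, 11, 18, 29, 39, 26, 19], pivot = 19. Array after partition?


Elements <= 19 go left of pivot.
Result: [11, 18, 19, 40, 29, 39, 26, 29], pivot at index 2


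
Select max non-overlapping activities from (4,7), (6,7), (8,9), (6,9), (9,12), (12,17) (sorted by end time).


Greedy: pick earliest-ending, then skip overlaps.
Selected (4 activities): [(4, 7), (8, 9), (9, 12), (12, 17)]


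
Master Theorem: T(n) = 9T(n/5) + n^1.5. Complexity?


a=9, b=5, c=1.5. log_5(9)=1.365 < c=1.5. Case 3: O(n^c) = O(n^1.500)
Complexity: O(n^1.500)


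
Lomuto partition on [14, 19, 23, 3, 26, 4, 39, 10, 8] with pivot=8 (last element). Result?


Elements <= 8 go left of pivot.
Result: [3, 4, 8, 14, 26, 19, 39, 10, 23], pivot at index 2


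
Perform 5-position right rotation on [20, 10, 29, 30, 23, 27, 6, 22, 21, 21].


Right rotate by 5: [27, 6, 22, 21, 21, 20, 10, 29, 30, 23]


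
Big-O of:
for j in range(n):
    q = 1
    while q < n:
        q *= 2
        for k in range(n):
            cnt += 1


Per nesting level: O(n) * O(log n) * O(n) = O(n^2 log n)
Complexity: O(n^2 log n)


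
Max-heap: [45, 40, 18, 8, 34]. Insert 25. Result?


Append 25: [45, 40, 18, 8, 34, 25]
Bubble up: swap idx 5(25) with idx 2(18)
Result: [45, 40, 25, 8, 34, 18]


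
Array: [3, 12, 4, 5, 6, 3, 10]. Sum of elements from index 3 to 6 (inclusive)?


Prefix sums: [0, 3, 15, 19, 24, 30, 33, 43]
Sum[3..6] = prefix[7] - prefix[3] = 43 - 19 = 24


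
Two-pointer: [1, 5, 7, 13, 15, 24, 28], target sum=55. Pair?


Two pointers: lo=0, hi=6
No pair sums to 55


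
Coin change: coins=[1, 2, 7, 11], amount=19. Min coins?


dp[0]=0; dp[i]=1+min(dp[i-c] for c in coins)
...dp[14]=2, dp[15]=3, dp[16]=3, dp[17]=4, dp[18]=2, dp[19]=3
Minimum coins for 19 = 3


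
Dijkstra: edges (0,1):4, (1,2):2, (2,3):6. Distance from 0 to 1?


Dijkstra from 0:
Distances: {0: 0, 1: 4, 2: 6, 3: 12}
Shortest distance to 1 = 4, path = [0, 1]


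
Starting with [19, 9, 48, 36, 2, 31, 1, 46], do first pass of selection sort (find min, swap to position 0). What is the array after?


After one pass: [1, 9, 48, 36, 2, 31, 19, 46]


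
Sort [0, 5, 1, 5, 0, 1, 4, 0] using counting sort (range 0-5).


Count array: [3, 2, 0, 0, 1, 2]
Reconstruct: [0, 0, 0, 1, 1, 4, 5, 5]


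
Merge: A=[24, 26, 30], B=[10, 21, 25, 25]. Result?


Compare heads, take smaller each step.
Merged: [10, 21, 24, 25, 25, 26, 30]


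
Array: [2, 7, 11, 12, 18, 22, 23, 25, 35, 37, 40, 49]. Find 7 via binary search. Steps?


Search for 7:
[0,11] mid=5 arr[5]=22
[0,4] mid=2 arr[2]=11
[0,1] mid=0 arr[0]=2
[1,1] mid=1 arr[1]=7
Total: 4 comparisons


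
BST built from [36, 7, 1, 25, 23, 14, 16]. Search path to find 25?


BST root = 36
Search for 25: compare at each node
Path: [36, 7, 25]


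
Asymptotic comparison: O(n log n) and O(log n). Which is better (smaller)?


logarithmic grows slower than linearithmic
O(log n) is asymptotically smaller; O(n log n) grows faster


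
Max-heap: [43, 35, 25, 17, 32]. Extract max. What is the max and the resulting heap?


Max = 43
Replace root with last, heapify down
Resulting heap: [35, 32, 25, 17]


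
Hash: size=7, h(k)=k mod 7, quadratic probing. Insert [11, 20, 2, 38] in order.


Insertions: 11->slot 4; 20->slot 6; 2->slot 2; 38->slot 3
Table: [None, None, 2, 38, 11, None, 20]


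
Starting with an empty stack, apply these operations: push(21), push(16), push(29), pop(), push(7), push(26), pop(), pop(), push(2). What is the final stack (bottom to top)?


push(21) -> [21]
push(16) -> [21, 16]
push(29) -> [21, 16, 29]
pop() returns 29 -> [21, 16]
push(7) -> [21, 16, 7]
push(26) -> [21, 16, 7, 26]
pop() returns 26 -> [21, 16, 7]
pop() returns 7 -> [21, 16]
push(2) -> [21, 16, 2]
Final stack (bottom to top): [21, 16, 2]


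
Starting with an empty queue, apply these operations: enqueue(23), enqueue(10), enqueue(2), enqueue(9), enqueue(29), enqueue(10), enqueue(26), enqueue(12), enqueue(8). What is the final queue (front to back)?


enqueue(23) -> [23]
enqueue(10) -> [23, 10]
enqueue(2) -> [23, 10, 2]
enqueue(9) -> [23, 10, 2, 9]
enqueue(29) -> [23, 10, 2, 9, 29]
enqueue(10) -> [23, 10, 2, 9, 29, 10]
enqueue(26) -> [23, 10, 2, 9, 29, 10, 26]
enqueue(12) -> [23, 10, 2, 9, 29, 10, 26, 12]
enqueue(8) -> [23, 10, 2, 9, 29, 10, 26, 12, 8]
Final queue (front to back): [23, 10, 2, 9, 29, 10, 26, 12, 8]


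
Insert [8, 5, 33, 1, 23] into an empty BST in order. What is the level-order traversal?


Root = 8; build tree by BST insertion.
Level-Order traversal: [8, 5, 33, 1, 23]


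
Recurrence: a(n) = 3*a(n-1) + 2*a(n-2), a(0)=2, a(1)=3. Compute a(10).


Build bottom-up:
...a(8)=25889, a(9)=92205, a(10)=3*92205+2*25889=328393


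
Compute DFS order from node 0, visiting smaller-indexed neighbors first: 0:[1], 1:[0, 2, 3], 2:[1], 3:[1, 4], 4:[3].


DFS stack-based: start with [0]
Visit order: [0, 1, 2, 3, 4]


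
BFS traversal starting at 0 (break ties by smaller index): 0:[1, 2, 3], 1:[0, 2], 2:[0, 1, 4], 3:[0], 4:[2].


BFS queue: start with [0]
Visit order: [0, 1, 2, 3, 4]


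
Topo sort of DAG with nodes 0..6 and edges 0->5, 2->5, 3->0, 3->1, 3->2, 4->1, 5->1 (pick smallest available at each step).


Kahn's algorithm, process smallest node first
Order: [3, 0, 2, 4, 5, 1, 6]


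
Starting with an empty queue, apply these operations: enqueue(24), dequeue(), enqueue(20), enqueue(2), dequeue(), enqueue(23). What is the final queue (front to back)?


enqueue(24) -> [24]
dequeue() returns 24 -> []
enqueue(20) -> [20]
enqueue(2) -> [20, 2]
dequeue() returns 20 -> [2]
enqueue(23) -> [2, 23]
Final queue (front to back): [2, 23]


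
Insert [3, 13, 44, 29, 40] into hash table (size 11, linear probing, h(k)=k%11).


Insertions: 3->slot 3; 13->slot 2; 44->slot 0; 29->slot 7; 40->slot 8
Table: [44, None, 13, 3, None, None, None, 29, 40, None, None]


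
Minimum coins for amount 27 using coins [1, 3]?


dp[0]=0; dp[i]=1+min(dp[i-c] for c in coins)
...dp[22]=8, dp[23]=9, dp[24]=8, dp[25]=9, dp[26]=10, dp[27]=9
Minimum coins for 27 = 9


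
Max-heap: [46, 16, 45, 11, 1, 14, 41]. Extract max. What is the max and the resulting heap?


Max = 46
Replace root with last, heapify down
Resulting heap: [45, 16, 41, 11, 1, 14]


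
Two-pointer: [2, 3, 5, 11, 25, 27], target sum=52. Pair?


Two pointers: lo=0, hi=5
Found pair: (25, 27) summing to 52


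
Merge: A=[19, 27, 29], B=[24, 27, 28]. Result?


Compare heads, take smaller each step.
Merged: [19, 24, 27, 27, 28, 29]


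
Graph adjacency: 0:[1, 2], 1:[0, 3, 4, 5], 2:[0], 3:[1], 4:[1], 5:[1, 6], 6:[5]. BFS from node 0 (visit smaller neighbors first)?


BFS queue: start with [0]
Visit order: [0, 1, 2, 3, 4, 5, 6]


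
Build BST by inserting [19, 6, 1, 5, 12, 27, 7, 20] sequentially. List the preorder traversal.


Root = 19; build tree by BST insertion.
Preorder traversal: [19, 6, 1, 5, 12, 7, 27, 20]


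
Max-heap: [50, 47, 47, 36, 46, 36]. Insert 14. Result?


Append 14: [50, 47, 47, 36, 46, 36, 14]
Bubble up: no swaps needed
Result: [50, 47, 47, 36, 46, 36, 14]


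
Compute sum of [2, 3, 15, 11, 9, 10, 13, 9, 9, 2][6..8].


Prefix sums: [0, 2, 5, 20, 31, 40, 50, 63, 72, 81, 83]
Sum[6..8] = prefix[9] - prefix[6] = 81 - 50 = 31


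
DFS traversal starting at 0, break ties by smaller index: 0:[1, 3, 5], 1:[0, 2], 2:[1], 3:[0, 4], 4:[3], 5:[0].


DFS stack-based: start with [0]
Visit order: [0, 1, 2, 3, 4, 5]


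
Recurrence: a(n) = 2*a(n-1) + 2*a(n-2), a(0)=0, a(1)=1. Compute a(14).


Build bottom-up:
...a(12)=49920, a(13)=136384, a(14)=2*136384+2*49920=372608


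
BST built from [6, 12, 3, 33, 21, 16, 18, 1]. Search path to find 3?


BST root = 6
Search for 3: compare at each node
Path: [6, 3]


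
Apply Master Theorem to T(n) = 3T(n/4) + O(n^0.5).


a=3, b=4, c=0.5. log_4(3)=0.792 > c=0.5. Case 1: O(n^log_b(a)) = O(n^0.792)
Complexity: O(n^0.792)


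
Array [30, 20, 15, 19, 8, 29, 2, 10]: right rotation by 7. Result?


Right rotate by 7: [20, 15, 19, 8, 29, 2, 10, 30]


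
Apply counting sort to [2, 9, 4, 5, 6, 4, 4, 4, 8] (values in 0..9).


Count array: [0, 0, 1, 0, 4, 1, 1, 0, 1, 1]
Reconstruct: [2, 4, 4, 4, 4, 5, 6, 8, 9]


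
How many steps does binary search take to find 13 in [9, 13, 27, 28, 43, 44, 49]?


Search for 13:
[0,6] mid=3 arr[3]=28
[0,2] mid=1 arr[1]=13
Total: 2 comparisons


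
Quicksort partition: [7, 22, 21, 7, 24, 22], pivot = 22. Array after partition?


Elements <= 22 go left of pivot.
Result: [7, 22, 21, 7, 22, 24], pivot at index 4


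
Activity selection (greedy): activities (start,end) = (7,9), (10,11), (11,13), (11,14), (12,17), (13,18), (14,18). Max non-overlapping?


Greedy: pick earliest-ending, then skip overlaps.
Selected (4 activities): [(7, 9), (10, 11), (11, 13), (13, 18)]


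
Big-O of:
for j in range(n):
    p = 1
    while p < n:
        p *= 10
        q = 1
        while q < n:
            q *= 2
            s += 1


Per nesting level: O(n) * O(log n) * O(log n) = O(n (log n)^2)
Complexity: O(n (log n)^2)


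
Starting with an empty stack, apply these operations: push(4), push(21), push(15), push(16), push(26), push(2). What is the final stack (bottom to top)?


push(4) -> [4]
push(21) -> [4, 21]
push(15) -> [4, 21, 15]
push(16) -> [4, 21, 15, 16]
push(26) -> [4, 21, 15, 16, 26]
push(2) -> [4, 21, 15, 16, 26, 2]
Final stack (bottom to top): [4, 21, 15, 16, 26, 2]


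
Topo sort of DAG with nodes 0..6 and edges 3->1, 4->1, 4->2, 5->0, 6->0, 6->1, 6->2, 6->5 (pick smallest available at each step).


Kahn's algorithm, process smallest node first
Order: [3, 4, 6, 1, 2, 5, 0]


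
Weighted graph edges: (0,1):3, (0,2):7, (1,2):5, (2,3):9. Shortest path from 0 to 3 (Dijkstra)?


Dijkstra from 0:
Distances: {0: 0, 1: 3, 2: 7, 3: 16}
Shortest distance to 3 = 16, path = [0, 2, 3]


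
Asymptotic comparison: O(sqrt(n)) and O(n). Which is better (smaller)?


sublinear grows slower than linear
O(sqrt(n)) is asymptotically smaller; O(n) grows faster


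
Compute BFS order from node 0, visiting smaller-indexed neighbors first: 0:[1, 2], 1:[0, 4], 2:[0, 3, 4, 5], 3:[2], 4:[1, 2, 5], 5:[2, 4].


BFS queue: start with [0]
Visit order: [0, 1, 2, 4, 3, 5]


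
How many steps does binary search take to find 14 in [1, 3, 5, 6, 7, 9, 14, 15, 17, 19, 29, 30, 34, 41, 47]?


Search for 14:
[0,14] mid=7 arr[7]=15
[0,6] mid=3 arr[3]=6
[4,6] mid=5 arr[5]=9
[6,6] mid=6 arr[6]=14
Total: 4 comparisons


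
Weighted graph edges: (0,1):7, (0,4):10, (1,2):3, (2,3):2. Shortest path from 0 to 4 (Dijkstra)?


Dijkstra from 0:
Distances: {0: 0, 1: 7, 2: 10, 3: 12, 4: 10}
Shortest distance to 4 = 10, path = [0, 4]


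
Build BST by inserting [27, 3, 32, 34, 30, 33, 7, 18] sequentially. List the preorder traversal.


Root = 27; build tree by BST insertion.
Preorder traversal: [27, 3, 7, 18, 32, 30, 34, 33]


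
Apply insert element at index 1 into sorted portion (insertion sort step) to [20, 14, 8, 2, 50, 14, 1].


After one pass: [14, 20, 8, 2, 50, 14, 1]


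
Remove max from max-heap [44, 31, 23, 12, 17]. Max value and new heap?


Max = 44
Replace root with last, heapify down
Resulting heap: [31, 17, 23, 12]


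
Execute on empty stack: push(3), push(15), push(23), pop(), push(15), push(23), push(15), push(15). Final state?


push(3) -> [3]
push(15) -> [3, 15]
push(23) -> [3, 15, 23]
pop() returns 23 -> [3, 15]
push(15) -> [3, 15, 15]
push(23) -> [3, 15, 15, 23]
push(15) -> [3, 15, 15, 23, 15]
push(15) -> [3, 15, 15, 23, 15, 15]
Final stack (bottom to top): [3, 15, 15, 23, 15, 15]


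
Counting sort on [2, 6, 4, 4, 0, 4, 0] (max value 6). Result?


Count array: [2, 0, 1, 0, 3, 0, 1]
Reconstruct: [0, 0, 2, 4, 4, 4, 6]


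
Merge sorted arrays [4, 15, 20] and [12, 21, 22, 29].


Compare heads, take smaller each step.
Merged: [4, 12, 15, 20, 21, 22, 29]


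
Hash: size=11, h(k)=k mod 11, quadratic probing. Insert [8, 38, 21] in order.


Insertions: 8->slot 8; 38->slot 5; 21->slot 10
Table: [None, None, None, None, None, 38, None, None, 8, None, 21]


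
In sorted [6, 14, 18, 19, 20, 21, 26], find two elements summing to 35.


Two pointers: lo=0, hi=6
Found pair: (14, 21) summing to 35


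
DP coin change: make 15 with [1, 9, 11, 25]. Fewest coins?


dp[0]=0; dp[i]=1+min(dp[i-c] for c in coins)
...dp[10]=2, dp[11]=1, dp[12]=2, dp[13]=3, dp[14]=4, dp[15]=5
Minimum coins for 15 = 5


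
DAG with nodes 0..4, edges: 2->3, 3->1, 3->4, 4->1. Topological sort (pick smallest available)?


Kahn's algorithm, process smallest node first
Order: [0, 2, 3, 4, 1]


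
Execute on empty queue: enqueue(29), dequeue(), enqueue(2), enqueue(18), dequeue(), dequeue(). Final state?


enqueue(29) -> [29]
dequeue() returns 29 -> []
enqueue(2) -> [2]
enqueue(18) -> [2, 18]
dequeue() returns 2 -> [18]
dequeue() returns 18 -> []
Final queue (front to back): []


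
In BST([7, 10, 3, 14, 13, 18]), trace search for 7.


BST root = 7
Search for 7: compare at each node
Path: [7]


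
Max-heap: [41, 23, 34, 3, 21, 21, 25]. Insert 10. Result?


Append 10: [41, 23, 34, 3, 21, 21, 25, 10]
Bubble up: swap idx 7(10) with idx 3(3)
Result: [41, 23, 34, 10, 21, 21, 25, 3]


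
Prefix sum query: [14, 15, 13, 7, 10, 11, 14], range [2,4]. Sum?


Prefix sums: [0, 14, 29, 42, 49, 59, 70, 84]
Sum[2..4] = prefix[5] - prefix[2] = 59 - 29 = 30


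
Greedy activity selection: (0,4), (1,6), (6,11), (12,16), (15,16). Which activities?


Greedy: pick earliest-ending, then skip overlaps.
Selected (3 activities): [(0, 4), (6, 11), (12, 16)]


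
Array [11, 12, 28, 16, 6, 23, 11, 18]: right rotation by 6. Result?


Right rotate by 6: [28, 16, 6, 23, 11, 18, 11, 12]


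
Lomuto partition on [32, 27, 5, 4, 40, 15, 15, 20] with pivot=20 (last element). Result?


Elements <= 20 go left of pivot.
Result: [5, 4, 15, 15, 20, 32, 27, 40], pivot at index 4


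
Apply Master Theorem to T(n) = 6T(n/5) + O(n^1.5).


a=6, b=5, c=1.5. log_5(6)=1.113 < c=1.5. Case 3: O(n^c) = O(n^1.500)
Complexity: O(n^1.500)


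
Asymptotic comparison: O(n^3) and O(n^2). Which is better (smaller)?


quadratic grows slower than cubic
O(n^2) is asymptotically smaller; O(n^3) grows faster


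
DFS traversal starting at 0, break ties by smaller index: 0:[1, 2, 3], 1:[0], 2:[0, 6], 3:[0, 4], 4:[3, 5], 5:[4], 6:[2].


DFS stack-based: start with [0]
Visit order: [0, 1, 2, 6, 3, 4, 5]


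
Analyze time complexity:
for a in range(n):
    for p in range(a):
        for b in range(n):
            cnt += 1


Per nesting level: O(n) * O(n) [triangular over a] * O(n) = O(n^3)
Complexity: O(n^3)


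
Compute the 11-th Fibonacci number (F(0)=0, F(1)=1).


F(n)=F(n-1)+F(n-2)
...F(9)=34, F(10)=55, F(11)=89


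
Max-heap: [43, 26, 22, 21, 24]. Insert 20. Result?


Append 20: [43, 26, 22, 21, 24, 20]
Bubble up: no swaps needed
Result: [43, 26, 22, 21, 24, 20]


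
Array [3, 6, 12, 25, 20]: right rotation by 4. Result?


Right rotate by 4: [6, 12, 25, 20, 3]


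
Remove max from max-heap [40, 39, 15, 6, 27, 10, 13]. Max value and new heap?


Max = 40
Replace root with last, heapify down
Resulting heap: [39, 27, 15, 6, 13, 10]


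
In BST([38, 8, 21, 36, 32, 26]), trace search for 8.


BST root = 38
Search for 8: compare at each node
Path: [38, 8]


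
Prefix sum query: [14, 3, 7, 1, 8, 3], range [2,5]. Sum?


Prefix sums: [0, 14, 17, 24, 25, 33, 36]
Sum[2..5] = prefix[6] - prefix[2] = 36 - 17 = 19


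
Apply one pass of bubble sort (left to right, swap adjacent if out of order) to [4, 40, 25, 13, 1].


After one pass: [4, 25, 13, 1, 40]


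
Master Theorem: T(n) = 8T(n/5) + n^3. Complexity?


a=8, b=5, c=3. log_5(8)=1.292 < c=3. Case 3: O(n^c) = O(n^3)
Complexity: O(n^3)


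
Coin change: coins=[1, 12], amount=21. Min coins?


dp[0]=0; dp[i]=1+min(dp[i-c] for c in coins)
...dp[16]=5, dp[17]=6, dp[18]=7, dp[19]=8, dp[20]=9, dp[21]=10
Minimum coins for 21 = 10


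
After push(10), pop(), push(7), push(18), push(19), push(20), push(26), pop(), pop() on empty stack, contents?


push(10) -> [10]
pop() returns 10 -> []
push(7) -> [7]
push(18) -> [7, 18]
push(19) -> [7, 18, 19]
push(20) -> [7, 18, 19, 20]
push(26) -> [7, 18, 19, 20, 26]
pop() returns 26 -> [7, 18, 19, 20]
pop() returns 20 -> [7, 18, 19]
Final stack (bottom to top): [7, 18, 19]


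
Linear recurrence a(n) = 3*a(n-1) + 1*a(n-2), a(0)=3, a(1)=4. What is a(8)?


Build bottom-up:
...a(6)=1767, a(7)=5836, a(8)=3*5836+1*1767=19275


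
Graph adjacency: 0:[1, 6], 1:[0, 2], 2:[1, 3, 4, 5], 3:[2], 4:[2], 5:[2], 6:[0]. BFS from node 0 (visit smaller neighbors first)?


BFS queue: start with [0]
Visit order: [0, 1, 6, 2, 3, 4, 5]


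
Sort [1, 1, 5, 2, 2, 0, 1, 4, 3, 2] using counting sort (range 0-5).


Count array: [1, 3, 3, 1, 1, 1]
Reconstruct: [0, 1, 1, 1, 2, 2, 2, 3, 4, 5]


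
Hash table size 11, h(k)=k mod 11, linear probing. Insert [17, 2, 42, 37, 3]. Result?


Insertions: 17->slot 6; 2->slot 2; 42->slot 9; 37->slot 4; 3->slot 3
Table: [None, None, 2, 3, 37, None, 17, None, None, 42, None]


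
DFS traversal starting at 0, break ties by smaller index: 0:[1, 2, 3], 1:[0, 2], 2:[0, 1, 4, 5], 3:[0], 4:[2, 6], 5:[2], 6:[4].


DFS stack-based: start with [0]
Visit order: [0, 1, 2, 4, 6, 5, 3]


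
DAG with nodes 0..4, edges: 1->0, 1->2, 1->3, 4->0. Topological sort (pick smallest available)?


Kahn's algorithm, process smallest node first
Order: [1, 2, 3, 4, 0]


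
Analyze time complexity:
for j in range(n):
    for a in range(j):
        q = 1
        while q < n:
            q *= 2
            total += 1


Per nesting level: O(n) * O(n) [triangular over j] * O(log n) = O(n^2 log n)
Complexity: O(n^2 log n)


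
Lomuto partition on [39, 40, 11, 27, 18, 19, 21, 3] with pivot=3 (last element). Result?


Elements <= 3 go left of pivot.
Result: [3, 40, 11, 27, 18, 19, 21, 39], pivot at index 0


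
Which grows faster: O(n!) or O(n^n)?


factorial grows slower than n^n
O(n!) is asymptotically smaller; O(n^n) grows faster


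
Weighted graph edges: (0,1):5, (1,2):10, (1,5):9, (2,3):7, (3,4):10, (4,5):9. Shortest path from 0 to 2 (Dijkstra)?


Dijkstra from 0:
Distances: {0: 0, 1: 5, 2: 15, 3: 22, 4: 23, 5: 14}
Shortest distance to 2 = 15, path = [0, 1, 2]


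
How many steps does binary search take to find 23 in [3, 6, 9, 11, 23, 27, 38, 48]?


Search for 23:
[0,7] mid=3 arr[3]=11
[4,7] mid=5 arr[5]=27
[4,4] mid=4 arr[4]=23
Total: 3 comparisons


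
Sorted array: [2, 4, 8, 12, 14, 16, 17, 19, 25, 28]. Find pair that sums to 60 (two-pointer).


Two pointers: lo=0, hi=9
No pair sums to 60


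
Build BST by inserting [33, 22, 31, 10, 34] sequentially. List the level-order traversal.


Root = 33; build tree by BST insertion.
Level-Order traversal: [33, 22, 34, 10, 31]


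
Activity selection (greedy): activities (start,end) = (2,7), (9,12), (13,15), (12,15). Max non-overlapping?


Greedy: pick earliest-ending, then skip overlaps.
Selected (3 activities): [(2, 7), (9, 12), (13, 15)]


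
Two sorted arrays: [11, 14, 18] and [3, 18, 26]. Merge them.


Compare heads, take smaller each step.
Merged: [3, 11, 14, 18, 18, 26]


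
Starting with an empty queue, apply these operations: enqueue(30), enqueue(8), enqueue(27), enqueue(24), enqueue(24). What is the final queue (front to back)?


enqueue(30) -> [30]
enqueue(8) -> [30, 8]
enqueue(27) -> [30, 8, 27]
enqueue(24) -> [30, 8, 27, 24]
enqueue(24) -> [30, 8, 27, 24, 24]
Final queue (front to back): [30, 8, 27, 24, 24]


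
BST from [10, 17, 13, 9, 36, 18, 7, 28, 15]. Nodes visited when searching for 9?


BST root = 10
Search for 9: compare at each node
Path: [10, 9]


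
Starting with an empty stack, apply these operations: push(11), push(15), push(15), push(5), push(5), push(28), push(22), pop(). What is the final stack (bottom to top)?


push(11) -> [11]
push(15) -> [11, 15]
push(15) -> [11, 15, 15]
push(5) -> [11, 15, 15, 5]
push(5) -> [11, 15, 15, 5, 5]
push(28) -> [11, 15, 15, 5, 5, 28]
push(22) -> [11, 15, 15, 5, 5, 28, 22]
pop() returns 22 -> [11, 15, 15, 5, 5, 28]
Final stack (bottom to top): [11, 15, 15, 5, 5, 28]


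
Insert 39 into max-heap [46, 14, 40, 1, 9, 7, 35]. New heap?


Append 39: [46, 14, 40, 1, 9, 7, 35, 39]
Bubble up: swap idx 7(39) with idx 3(1); swap idx 3(39) with idx 1(14)
Result: [46, 39, 40, 14, 9, 7, 35, 1]


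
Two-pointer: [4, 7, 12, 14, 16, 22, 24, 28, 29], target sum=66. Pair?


Two pointers: lo=0, hi=8
No pair sums to 66


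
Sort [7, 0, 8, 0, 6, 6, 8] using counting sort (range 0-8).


Count array: [2, 0, 0, 0, 0, 0, 2, 1, 2]
Reconstruct: [0, 0, 6, 6, 7, 8, 8]


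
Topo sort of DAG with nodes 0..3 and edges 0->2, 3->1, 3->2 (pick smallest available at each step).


Kahn's algorithm, process smallest node first
Order: [0, 3, 1, 2]


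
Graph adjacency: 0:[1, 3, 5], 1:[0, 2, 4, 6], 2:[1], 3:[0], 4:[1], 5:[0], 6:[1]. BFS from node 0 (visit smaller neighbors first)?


BFS queue: start with [0]
Visit order: [0, 1, 3, 5, 2, 4, 6]


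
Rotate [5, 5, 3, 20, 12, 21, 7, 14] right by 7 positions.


Right rotate by 7: [5, 3, 20, 12, 21, 7, 14, 5]


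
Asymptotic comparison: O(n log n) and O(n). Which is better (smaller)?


linear grows slower than linearithmic
O(n) is asymptotically smaller; O(n log n) grows faster


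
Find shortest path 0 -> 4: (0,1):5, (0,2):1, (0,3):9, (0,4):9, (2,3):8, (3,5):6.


Dijkstra from 0:
Distances: {0: 0, 1: 5, 2: 1, 3: 9, 4: 9, 5: 15}
Shortest distance to 4 = 9, path = [0, 4]


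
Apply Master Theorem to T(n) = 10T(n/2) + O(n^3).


a=10, b=2, c=3. log_2(10)=3.322 > c=3. Case 1: O(n^log_b(a)) = O(n^3.322)
Complexity: O(n^3.322)


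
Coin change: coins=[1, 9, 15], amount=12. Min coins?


dp[0]=0; dp[i]=1+min(dp[i-c] for c in coins)
...dp[7]=7, dp[8]=8, dp[9]=1, dp[10]=2, dp[11]=3, dp[12]=4
Minimum coins for 12 = 4


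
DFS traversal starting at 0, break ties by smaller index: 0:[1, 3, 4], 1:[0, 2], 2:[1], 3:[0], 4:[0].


DFS stack-based: start with [0]
Visit order: [0, 1, 2, 3, 4]


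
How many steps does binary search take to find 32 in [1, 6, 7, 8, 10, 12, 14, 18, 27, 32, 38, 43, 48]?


Search for 32:
[0,12] mid=6 arr[6]=14
[7,12] mid=9 arr[9]=32
Total: 2 comparisons


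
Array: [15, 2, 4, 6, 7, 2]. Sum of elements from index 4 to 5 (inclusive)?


Prefix sums: [0, 15, 17, 21, 27, 34, 36]
Sum[4..5] = prefix[6] - prefix[4] = 36 - 27 = 9


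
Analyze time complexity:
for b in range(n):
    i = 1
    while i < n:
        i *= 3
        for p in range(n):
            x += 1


Per nesting level: O(n) * O(log n) * O(n) = O(n^2 log n)
Complexity: O(n^2 log n)


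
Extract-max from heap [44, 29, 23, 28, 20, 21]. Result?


Max = 44
Replace root with last, heapify down
Resulting heap: [29, 28, 23, 21, 20]


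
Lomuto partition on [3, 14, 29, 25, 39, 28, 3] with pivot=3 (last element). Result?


Elements <= 3 go left of pivot.
Result: [3, 3, 29, 25, 39, 28, 14], pivot at index 1


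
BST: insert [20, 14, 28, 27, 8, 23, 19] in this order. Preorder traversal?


Root = 20; build tree by BST insertion.
Preorder traversal: [20, 14, 8, 19, 28, 27, 23]


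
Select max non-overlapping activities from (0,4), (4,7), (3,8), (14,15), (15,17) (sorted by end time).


Greedy: pick earliest-ending, then skip overlaps.
Selected (4 activities): [(0, 4), (4, 7), (14, 15), (15, 17)]


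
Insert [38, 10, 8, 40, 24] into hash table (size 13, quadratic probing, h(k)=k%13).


Insertions: 38->slot 12; 10->slot 10; 8->slot 8; 40->slot 1; 24->slot 11
Table: [None, 40, None, None, None, None, None, None, 8, None, 10, 24, 38]


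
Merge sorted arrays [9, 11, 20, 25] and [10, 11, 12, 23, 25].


Compare heads, take smaller each step.
Merged: [9, 10, 11, 11, 12, 20, 23, 25, 25]


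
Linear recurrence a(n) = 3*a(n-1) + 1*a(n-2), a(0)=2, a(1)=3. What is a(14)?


Build bottom-up:
...a(12)=1684802, a(13)=5564523, a(14)=3*5564523+1*1684802=18378371


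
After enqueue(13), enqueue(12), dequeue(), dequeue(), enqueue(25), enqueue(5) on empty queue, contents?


enqueue(13) -> [13]
enqueue(12) -> [13, 12]
dequeue() returns 13 -> [12]
dequeue() returns 12 -> []
enqueue(25) -> [25]
enqueue(5) -> [25, 5]
Final queue (front to back): [25, 5]


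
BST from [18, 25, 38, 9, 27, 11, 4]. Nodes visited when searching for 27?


BST root = 18
Search for 27: compare at each node
Path: [18, 25, 38, 27]


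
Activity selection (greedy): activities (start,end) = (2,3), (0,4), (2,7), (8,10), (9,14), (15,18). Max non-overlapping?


Greedy: pick earliest-ending, then skip overlaps.
Selected (3 activities): [(2, 3), (8, 10), (15, 18)]


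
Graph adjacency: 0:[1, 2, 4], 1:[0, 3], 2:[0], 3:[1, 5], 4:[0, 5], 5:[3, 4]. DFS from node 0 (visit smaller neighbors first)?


DFS stack-based: start with [0]
Visit order: [0, 1, 3, 5, 4, 2]


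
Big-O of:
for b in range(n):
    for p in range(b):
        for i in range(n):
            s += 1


Per nesting level: O(n) * O(n) [triangular over b] * O(n) = O(n^3)
Complexity: O(n^3)


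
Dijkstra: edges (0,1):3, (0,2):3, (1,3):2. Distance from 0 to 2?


Dijkstra from 0:
Distances: {0: 0, 1: 3, 2: 3, 3: 5}
Shortest distance to 2 = 3, path = [0, 2]


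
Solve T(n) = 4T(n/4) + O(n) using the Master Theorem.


a=4, b=4, c=1. log_4(4)=1 = c=1. Case 2: O(n^c log n) = O(n log n)
Complexity: O(n log n)


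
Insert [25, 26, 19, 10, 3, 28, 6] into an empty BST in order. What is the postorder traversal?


Root = 25; build tree by BST insertion.
Postorder traversal: [6, 3, 10, 19, 28, 26, 25]


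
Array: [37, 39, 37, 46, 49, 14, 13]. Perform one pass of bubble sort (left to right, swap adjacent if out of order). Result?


After one pass: [37, 37, 39, 46, 14, 13, 49]


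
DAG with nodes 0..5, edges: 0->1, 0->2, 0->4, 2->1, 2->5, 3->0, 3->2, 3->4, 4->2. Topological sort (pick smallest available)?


Kahn's algorithm, process smallest node first
Order: [3, 0, 4, 2, 1, 5]


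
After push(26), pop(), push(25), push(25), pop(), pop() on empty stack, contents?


push(26) -> [26]
pop() returns 26 -> []
push(25) -> [25]
push(25) -> [25, 25]
pop() returns 25 -> [25]
pop() returns 25 -> []
Final stack (bottom to top): []


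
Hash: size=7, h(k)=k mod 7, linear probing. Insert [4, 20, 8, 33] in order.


Insertions: 4->slot 4; 20->slot 6; 8->slot 1; 33->slot 5
Table: [None, 8, None, None, 4, 33, 20]


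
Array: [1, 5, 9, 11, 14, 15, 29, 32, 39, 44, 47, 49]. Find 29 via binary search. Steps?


Search for 29:
[0,11] mid=5 arr[5]=15
[6,11] mid=8 arr[8]=39
[6,7] mid=6 arr[6]=29
Total: 3 comparisons


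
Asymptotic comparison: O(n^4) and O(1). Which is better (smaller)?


constant grows slower than quartic
O(1) is asymptotically smaller; O(n^4) grows faster


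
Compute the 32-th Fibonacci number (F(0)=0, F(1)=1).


F(n)=F(n-1)+F(n-2)
...F(30)=832040, F(31)=1346269, F(32)=2178309


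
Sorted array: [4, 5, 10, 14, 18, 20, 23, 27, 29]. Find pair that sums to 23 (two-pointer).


Two pointers: lo=0, hi=8
Found pair: (5, 18) summing to 23


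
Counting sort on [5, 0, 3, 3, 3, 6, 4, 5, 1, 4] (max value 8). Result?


Count array: [1, 1, 0, 3, 2, 2, 1, 0, 0]
Reconstruct: [0, 1, 3, 3, 3, 4, 4, 5, 5, 6]


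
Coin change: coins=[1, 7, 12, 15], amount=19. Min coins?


dp[0]=0; dp[i]=1+min(dp[i-c] for c in coins)
...dp[14]=2, dp[15]=1, dp[16]=2, dp[17]=3, dp[18]=4, dp[19]=2
Minimum coins for 19 = 2


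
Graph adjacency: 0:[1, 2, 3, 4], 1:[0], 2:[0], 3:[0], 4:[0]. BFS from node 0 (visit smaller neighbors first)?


BFS queue: start with [0]
Visit order: [0, 1, 2, 3, 4]


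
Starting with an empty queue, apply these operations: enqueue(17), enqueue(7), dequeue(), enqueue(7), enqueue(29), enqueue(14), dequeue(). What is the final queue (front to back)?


enqueue(17) -> [17]
enqueue(7) -> [17, 7]
dequeue() returns 17 -> [7]
enqueue(7) -> [7, 7]
enqueue(29) -> [7, 7, 29]
enqueue(14) -> [7, 7, 29, 14]
dequeue() returns 7 -> [7, 29, 14]
Final queue (front to back): [7, 29, 14]


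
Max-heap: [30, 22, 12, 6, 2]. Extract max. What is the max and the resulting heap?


Max = 30
Replace root with last, heapify down
Resulting heap: [22, 6, 12, 2]


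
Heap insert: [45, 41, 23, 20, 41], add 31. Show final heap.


Append 31: [45, 41, 23, 20, 41, 31]
Bubble up: swap idx 5(31) with idx 2(23)
Result: [45, 41, 31, 20, 41, 23]


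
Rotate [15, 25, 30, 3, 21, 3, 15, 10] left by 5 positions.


Left rotate by 5: [3, 15, 10, 15, 25, 30, 3, 21]


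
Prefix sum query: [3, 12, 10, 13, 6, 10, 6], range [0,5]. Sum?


Prefix sums: [0, 3, 15, 25, 38, 44, 54, 60]
Sum[0..5] = prefix[6] - prefix[0] = 54 - 0 = 54


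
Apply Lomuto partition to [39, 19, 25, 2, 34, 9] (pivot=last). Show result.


Elements <= 9 go left of pivot.
Result: [2, 9, 25, 39, 34, 19], pivot at index 1
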